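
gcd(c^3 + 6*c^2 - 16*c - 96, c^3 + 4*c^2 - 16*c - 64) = c^2 - 16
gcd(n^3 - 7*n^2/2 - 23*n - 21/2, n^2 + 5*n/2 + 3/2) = 1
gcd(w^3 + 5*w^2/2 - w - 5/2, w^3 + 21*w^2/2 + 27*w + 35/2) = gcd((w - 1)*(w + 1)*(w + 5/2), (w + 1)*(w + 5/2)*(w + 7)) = w^2 + 7*w/2 + 5/2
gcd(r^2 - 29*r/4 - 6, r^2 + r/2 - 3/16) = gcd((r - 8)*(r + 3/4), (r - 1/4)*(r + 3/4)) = r + 3/4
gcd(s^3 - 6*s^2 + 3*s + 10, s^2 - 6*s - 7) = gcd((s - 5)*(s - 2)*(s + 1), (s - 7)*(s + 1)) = s + 1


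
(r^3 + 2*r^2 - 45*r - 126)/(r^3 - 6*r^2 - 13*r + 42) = (r + 6)/(r - 2)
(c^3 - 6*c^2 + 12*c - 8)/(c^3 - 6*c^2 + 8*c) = (c^2 - 4*c + 4)/(c*(c - 4))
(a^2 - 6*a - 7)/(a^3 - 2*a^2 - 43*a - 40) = (a - 7)/(a^2 - 3*a - 40)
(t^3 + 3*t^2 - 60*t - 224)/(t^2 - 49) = (t^2 - 4*t - 32)/(t - 7)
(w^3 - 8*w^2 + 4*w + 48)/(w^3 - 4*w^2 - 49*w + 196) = (w^2 - 4*w - 12)/(w^2 - 49)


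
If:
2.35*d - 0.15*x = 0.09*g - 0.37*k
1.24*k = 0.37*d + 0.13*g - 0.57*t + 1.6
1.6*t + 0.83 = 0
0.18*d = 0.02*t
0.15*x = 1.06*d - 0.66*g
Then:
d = -0.06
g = -0.80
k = 1.43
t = -0.52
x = 3.10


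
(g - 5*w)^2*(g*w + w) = g^3*w - 10*g^2*w^2 + g^2*w + 25*g*w^3 - 10*g*w^2 + 25*w^3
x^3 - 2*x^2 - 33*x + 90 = (x - 5)*(x - 3)*(x + 6)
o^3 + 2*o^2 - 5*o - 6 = (o - 2)*(o + 1)*(o + 3)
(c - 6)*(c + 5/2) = c^2 - 7*c/2 - 15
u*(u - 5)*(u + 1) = u^3 - 4*u^2 - 5*u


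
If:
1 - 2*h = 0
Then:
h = 1/2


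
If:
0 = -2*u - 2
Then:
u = -1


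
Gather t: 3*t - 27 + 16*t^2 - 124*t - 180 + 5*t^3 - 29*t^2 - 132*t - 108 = 5*t^3 - 13*t^2 - 253*t - 315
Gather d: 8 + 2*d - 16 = 2*d - 8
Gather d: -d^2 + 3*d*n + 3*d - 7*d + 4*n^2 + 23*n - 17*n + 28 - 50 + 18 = -d^2 + d*(3*n - 4) + 4*n^2 + 6*n - 4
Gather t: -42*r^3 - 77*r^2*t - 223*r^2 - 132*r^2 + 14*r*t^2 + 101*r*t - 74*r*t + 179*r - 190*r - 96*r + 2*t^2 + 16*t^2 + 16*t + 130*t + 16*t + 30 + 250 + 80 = -42*r^3 - 355*r^2 - 107*r + t^2*(14*r + 18) + t*(-77*r^2 + 27*r + 162) + 360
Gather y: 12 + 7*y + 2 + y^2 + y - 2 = y^2 + 8*y + 12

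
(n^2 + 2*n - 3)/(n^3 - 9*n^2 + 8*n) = (n + 3)/(n*(n - 8))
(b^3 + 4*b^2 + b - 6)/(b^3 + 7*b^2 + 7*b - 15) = (b + 2)/(b + 5)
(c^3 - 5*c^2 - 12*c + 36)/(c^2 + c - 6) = c - 6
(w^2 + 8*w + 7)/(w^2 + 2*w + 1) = (w + 7)/(w + 1)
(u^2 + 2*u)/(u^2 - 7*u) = (u + 2)/(u - 7)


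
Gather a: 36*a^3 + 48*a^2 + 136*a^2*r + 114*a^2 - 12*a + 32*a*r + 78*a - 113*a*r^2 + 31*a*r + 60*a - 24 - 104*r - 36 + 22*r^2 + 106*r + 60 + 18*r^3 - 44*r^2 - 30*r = 36*a^3 + a^2*(136*r + 162) + a*(-113*r^2 + 63*r + 126) + 18*r^3 - 22*r^2 - 28*r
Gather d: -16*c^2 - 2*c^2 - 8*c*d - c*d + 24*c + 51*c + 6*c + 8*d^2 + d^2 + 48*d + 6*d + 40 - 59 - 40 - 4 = -18*c^2 + 81*c + 9*d^2 + d*(54 - 9*c) - 63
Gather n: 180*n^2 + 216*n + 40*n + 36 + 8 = 180*n^2 + 256*n + 44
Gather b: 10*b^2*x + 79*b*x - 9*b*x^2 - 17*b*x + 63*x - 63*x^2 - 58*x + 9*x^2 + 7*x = 10*b^2*x + b*(-9*x^2 + 62*x) - 54*x^2 + 12*x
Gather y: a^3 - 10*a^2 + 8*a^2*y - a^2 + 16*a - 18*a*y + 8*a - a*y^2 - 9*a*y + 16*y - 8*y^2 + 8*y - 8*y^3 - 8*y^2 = a^3 - 11*a^2 + 24*a - 8*y^3 + y^2*(-a - 16) + y*(8*a^2 - 27*a + 24)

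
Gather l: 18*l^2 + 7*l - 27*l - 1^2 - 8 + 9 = 18*l^2 - 20*l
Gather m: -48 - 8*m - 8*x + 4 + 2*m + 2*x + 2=-6*m - 6*x - 42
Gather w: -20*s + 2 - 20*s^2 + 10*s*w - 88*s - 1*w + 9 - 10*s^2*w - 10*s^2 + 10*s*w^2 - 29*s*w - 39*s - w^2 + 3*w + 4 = -30*s^2 - 147*s + w^2*(10*s - 1) + w*(-10*s^2 - 19*s + 2) + 15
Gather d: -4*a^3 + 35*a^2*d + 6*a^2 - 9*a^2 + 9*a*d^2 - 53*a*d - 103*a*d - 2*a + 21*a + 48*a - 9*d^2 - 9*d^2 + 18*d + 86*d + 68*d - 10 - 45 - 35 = -4*a^3 - 3*a^2 + 67*a + d^2*(9*a - 18) + d*(35*a^2 - 156*a + 172) - 90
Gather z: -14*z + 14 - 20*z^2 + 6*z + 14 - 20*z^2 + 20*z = -40*z^2 + 12*z + 28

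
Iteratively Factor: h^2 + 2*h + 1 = (h + 1)*(h + 1)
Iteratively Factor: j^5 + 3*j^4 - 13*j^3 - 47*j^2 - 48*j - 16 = (j - 4)*(j^4 + 7*j^3 + 15*j^2 + 13*j + 4) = (j - 4)*(j + 1)*(j^3 + 6*j^2 + 9*j + 4) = (j - 4)*(j + 1)^2*(j^2 + 5*j + 4) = (j - 4)*(j + 1)^2*(j + 4)*(j + 1)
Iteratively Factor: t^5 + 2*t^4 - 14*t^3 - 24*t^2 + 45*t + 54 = (t - 2)*(t^4 + 4*t^3 - 6*t^2 - 36*t - 27) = (t - 2)*(t + 3)*(t^3 + t^2 - 9*t - 9) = (t - 3)*(t - 2)*(t + 3)*(t^2 + 4*t + 3) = (t - 3)*(t - 2)*(t + 1)*(t + 3)*(t + 3)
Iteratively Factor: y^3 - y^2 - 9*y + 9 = (y - 3)*(y^2 + 2*y - 3) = (y - 3)*(y + 3)*(y - 1)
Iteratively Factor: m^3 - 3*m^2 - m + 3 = (m - 3)*(m^2 - 1) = (m - 3)*(m + 1)*(m - 1)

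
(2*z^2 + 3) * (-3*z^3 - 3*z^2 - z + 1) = -6*z^5 - 6*z^4 - 11*z^3 - 7*z^2 - 3*z + 3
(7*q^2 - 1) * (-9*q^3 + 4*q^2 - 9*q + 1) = -63*q^5 + 28*q^4 - 54*q^3 + 3*q^2 + 9*q - 1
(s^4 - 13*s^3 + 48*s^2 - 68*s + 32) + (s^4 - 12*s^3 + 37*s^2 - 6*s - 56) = 2*s^4 - 25*s^3 + 85*s^2 - 74*s - 24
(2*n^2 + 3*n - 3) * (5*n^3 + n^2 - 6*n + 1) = 10*n^5 + 17*n^4 - 24*n^3 - 19*n^2 + 21*n - 3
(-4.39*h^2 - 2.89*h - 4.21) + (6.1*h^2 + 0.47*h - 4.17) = 1.71*h^2 - 2.42*h - 8.38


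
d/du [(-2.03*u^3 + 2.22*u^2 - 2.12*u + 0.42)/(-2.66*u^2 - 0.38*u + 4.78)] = (5.3998*u^4 + 1.5428*u^3 - 35.593*u^2 + 23.4576*u - 9.974)/(7.0756*u^4 + 2.0216*u^3 - 25.2852*u^2 - 3.6328*u + 22.8484)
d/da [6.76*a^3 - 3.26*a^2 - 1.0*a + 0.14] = 20.28*a^2 - 6.52*a - 1.0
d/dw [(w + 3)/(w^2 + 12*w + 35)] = (w^2 + 12*w - 2*(w + 3)*(w + 6) + 35)/(w^2 + 12*w + 35)^2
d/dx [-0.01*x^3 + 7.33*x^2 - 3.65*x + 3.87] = -0.03*x^2 + 14.66*x - 3.65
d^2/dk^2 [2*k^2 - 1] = 4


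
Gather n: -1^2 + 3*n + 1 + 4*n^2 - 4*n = 4*n^2 - n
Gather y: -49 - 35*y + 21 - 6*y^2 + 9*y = -6*y^2 - 26*y - 28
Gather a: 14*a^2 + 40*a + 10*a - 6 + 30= 14*a^2 + 50*a + 24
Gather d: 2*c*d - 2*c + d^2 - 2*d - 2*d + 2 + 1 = -2*c + d^2 + d*(2*c - 4) + 3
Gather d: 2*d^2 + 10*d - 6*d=2*d^2 + 4*d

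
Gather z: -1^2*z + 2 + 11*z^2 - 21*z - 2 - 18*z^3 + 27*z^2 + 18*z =-18*z^3 + 38*z^2 - 4*z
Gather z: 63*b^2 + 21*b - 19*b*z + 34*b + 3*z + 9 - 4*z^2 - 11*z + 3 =63*b^2 + 55*b - 4*z^2 + z*(-19*b - 8) + 12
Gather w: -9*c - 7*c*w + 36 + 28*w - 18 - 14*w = -9*c + w*(14 - 7*c) + 18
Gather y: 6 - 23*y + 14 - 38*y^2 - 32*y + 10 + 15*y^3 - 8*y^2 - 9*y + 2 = 15*y^3 - 46*y^2 - 64*y + 32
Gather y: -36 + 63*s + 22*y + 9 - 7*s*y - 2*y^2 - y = 63*s - 2*y^2 + y*(21 - 7*s) - 27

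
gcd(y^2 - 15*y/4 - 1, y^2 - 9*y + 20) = y - 4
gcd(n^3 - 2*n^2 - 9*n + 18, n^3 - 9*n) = n^2 - 9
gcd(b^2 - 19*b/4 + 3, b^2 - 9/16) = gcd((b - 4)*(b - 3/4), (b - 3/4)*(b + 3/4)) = b - 3/4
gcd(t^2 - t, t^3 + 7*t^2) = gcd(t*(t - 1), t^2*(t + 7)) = t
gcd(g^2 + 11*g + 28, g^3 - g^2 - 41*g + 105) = g + 7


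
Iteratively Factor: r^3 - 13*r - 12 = (r + 3)*(r^2 - 3*r - 4) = (r - 4)*(r + 3)*(r + 1)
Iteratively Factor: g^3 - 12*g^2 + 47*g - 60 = (g - 3)*(g^2 - 9*g + 20) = (g - 5)*(g - 3)*(g - 4)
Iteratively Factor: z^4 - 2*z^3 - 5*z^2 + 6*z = (z - 1)*(z^3 - z^2 - 6*z) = (z - 1)*(z + 2)*(z^2 - 3*z) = (z - 3)*(z - 1)*(z + 2)*(z)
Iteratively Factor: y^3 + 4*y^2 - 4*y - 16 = (y + 2)*(y^2 + 2*y - 8) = (y - 2)*(y + 2)*(y + 4)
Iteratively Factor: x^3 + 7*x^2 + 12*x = (x)*(x^2 + 7*x + 12) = x*(x + 4)*(x + 3)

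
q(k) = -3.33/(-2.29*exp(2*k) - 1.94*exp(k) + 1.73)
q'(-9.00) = 0.00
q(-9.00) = -1.93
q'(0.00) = -3.47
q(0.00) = 1.33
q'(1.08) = -0.27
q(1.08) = 0.14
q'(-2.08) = -0.50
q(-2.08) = -2.29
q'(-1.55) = -1.39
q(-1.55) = -2.74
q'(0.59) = -0.72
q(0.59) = 0.36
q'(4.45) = -0.00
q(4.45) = 0.00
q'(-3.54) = -0.07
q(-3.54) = -1.99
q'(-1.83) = -0.77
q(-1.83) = -2.45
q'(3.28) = -0.00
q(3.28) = 0.00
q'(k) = -3.33*(4.58*exp(2*k) + 1.94*exp(k))/(-2.29*exp(2*k) - 1.94*exp(k) + 1.73)^2 = (-15.2514*exp(k) - 6.4602)*exp(k)/(2.29*exp(2*k) + 1.94*exp(k) - 1.73)^2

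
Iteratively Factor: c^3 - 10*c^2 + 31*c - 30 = (c - 5)*(c^2 - 5*c + 6) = (c - 5)*(c - 2)*(c - 3)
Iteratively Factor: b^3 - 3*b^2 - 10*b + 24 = (b - 4)*(b^2 + b - 6) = (b - 4)*(b + 3)*(b - 2)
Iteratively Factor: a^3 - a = (a)*(a^2 - 1) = a*(a - 1)*(a + 1)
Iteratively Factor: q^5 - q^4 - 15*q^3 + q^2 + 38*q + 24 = (q + 3)*(q^4 - 4*q^3 - 3*q^2 + 10*q + 8) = (q + 1)*(q + 3)*(q^3 - 5*q^2 + 2*q + 8) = (q + 1)^2*(q + 3)*(q^2 - 6*q + 8) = (q - 4)*(q + 1)^2*(q + 3)*(q - 2)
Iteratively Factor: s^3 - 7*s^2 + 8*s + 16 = (s - 4)*(s^2 - 3*s - 4) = (s - 4)*(s + 1)*(s - 4)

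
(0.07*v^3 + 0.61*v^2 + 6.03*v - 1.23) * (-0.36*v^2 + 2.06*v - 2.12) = -0.0252*v^5 - 0.0754*v^4 - 1.0626*v^3 + 11.5714*v^2 - 15.3174*v + 2.6076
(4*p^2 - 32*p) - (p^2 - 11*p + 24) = 3*p^2 - 21*p - 24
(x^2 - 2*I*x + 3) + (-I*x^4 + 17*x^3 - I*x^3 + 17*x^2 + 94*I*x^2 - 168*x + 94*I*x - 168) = -I*x^4 + 17*x^3 - I*x^3 + 18*x^2 + 94*I*x^2 - 168*x + 92*I*x - 165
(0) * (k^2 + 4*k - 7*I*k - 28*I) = 0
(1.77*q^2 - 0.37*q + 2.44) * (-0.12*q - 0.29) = -0.2124*q^3 - 0.4689*q^2 - 0.1855*q - 0.7076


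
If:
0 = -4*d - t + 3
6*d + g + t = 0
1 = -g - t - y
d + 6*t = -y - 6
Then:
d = 23/17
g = -97/17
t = -41/17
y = 121/17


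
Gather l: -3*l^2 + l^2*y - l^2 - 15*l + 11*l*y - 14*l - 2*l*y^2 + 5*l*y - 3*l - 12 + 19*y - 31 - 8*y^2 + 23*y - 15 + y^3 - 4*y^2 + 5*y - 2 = l^2*(y - 4) + l*(-2*y^2 + 16*y - 32) + y^3 - 12*y^2 + 47*y - 60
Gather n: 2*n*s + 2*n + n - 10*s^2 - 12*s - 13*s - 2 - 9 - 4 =n*(2*s + 3) - 10*s^2 - 25*s - 15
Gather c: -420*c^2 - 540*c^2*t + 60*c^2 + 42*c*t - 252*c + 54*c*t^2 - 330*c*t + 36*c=c^2*(-540*t - 360) + c*(54*t^2 - 288*t - 216)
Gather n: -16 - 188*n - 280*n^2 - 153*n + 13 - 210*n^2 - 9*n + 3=-490*n^2 - 350*n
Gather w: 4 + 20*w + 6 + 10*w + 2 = 30*w + 12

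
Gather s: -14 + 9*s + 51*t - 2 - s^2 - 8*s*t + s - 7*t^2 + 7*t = -s^2 + s*(10 - 8*t) - 7*t^2 + 58*t - 16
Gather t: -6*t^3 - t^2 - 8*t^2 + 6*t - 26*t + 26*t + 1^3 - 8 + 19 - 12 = -6*t^3 - 9*t^2 + 6*t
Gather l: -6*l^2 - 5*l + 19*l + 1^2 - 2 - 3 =-6*l^2 + 14*l - 4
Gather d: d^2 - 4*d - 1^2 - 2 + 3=d^2 - 4*d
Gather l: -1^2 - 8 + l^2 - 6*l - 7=l^2 - 6*l - 16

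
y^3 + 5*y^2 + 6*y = y*(y + 2)*(y + 3)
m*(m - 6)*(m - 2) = m^3 - 8*m^2 + 12*m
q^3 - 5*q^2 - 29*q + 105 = (q - 7)*(q - 3)*(q + 5)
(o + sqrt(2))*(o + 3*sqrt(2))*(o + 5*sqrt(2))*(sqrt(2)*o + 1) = sqrt(2)*o^4 + 19*o^3 + 55*sqrt(2)*o^2 + 106*o + 30*sqrt(2)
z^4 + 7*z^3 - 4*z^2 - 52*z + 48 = (z - 2)*(z - 1)*(z + 4)*(z + 6)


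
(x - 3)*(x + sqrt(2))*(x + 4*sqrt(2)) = x^3 - 3*x^2 + 5*sqrt(2)*x^2 - 15*sqrt(2)*x + 8*x - 24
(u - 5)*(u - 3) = u^2 - 8*u + 15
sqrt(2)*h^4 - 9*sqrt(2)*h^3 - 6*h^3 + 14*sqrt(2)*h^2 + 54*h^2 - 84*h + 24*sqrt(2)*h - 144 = (h - 6)*(h - 4)*(h - 3*sqrt(2))*(sqrt(2)*h + sqrt(2))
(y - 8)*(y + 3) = y^2 - 5*y - 24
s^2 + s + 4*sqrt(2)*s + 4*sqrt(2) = (s + 1)*(s + 4*sqrt(2))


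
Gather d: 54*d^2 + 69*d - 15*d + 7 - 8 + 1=54*d^2 + 54*d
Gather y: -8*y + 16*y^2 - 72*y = 16*y^2 - 80*y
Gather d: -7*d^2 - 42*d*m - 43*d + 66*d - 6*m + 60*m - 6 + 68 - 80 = -7*d^2 + d*(23 - 42*m) + 54*m - 18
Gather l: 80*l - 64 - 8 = 80*l - 72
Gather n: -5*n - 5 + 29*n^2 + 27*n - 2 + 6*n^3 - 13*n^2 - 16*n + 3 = 6*n^3 + 16*n^2 + 6*n - 4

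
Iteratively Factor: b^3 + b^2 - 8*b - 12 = (b - 3)*(b^2 + 4*b + 4) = (b - 3)*(b + 2)*(b + 2)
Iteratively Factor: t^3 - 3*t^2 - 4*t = (t)*(t^2 - 3*t - 4) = t*(t + 1)*(t - 4)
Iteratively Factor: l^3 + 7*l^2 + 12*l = (l + 4)*(l^2 + 3*l) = l*(l + 4)*(l + 3)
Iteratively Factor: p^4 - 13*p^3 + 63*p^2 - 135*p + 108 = (p - 3)*(p^3 - 10*p^2 + 33*p - 36) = (p - 3)^2*(p^2 - 7*p + 12) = (p - 4)*(p - 3)^2*(p - 3)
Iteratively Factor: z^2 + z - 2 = (z - 1)*(z + 2)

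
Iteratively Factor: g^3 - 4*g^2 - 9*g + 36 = (g - 4)*(g^2 - 9) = (g - 4)*(g + 3)*(g - 3)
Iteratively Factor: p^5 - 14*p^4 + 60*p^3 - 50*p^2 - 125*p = (p - 5)*(p^4 - 9*p^3 + 15*p^2 + 25*p) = (p - 5)*(p + 1)*(p^3 - 10*p^2 + 25*p) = p*(p - 5)*(p + 1)*(p^2 - 10*p + 25) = p*(p - 5)^2*(p + 1)*(p - 5)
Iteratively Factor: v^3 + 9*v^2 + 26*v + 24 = (v + 2)*(v^2 + 7*v + 12) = (v + 2)*(v + 4)*(v + 3)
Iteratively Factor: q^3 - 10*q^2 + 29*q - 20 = (q - 1)*(q^2 - 9*q + 20) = (q - 4)*(q - 1)*(q - 5)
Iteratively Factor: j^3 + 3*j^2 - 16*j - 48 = (j - 4)*(j^2 + 7*j + 12) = (j - 4)*(j + 4)*(j + 3)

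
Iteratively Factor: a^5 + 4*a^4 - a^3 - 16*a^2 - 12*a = (a + 3)*(a^4 + a^3 - 4*a^2 - 4*a) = a*(a + 3)*(a^3 + a^2 - 4*a - 4) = a*(a - 2)*(a + 3)*(a^2 + 3*a + 2) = a*(a - 2)*(a + 2)*(a + 3)*(a + 1)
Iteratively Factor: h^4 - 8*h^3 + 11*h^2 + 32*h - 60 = (h - 5)*(h^3 - 3*h^2 - 4*h + 12) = (h - 5)*(h + 2)*(h^2 - 5*h + 6) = (h - 5)*(h - 3)*(h + 2)*(h - 2)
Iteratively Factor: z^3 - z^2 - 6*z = (z)*(z^2 - z - 6) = z*(z - 3)*(z + 2)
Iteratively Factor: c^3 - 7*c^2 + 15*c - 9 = (c - 3)*(c^2 - 4*c + 3) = (c - 3)^2*(c - 1)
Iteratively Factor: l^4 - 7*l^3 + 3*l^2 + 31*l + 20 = (l - 5)*(l^3 - 2*l^2 - 7*l - 4) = (l - 5)*(l + 1)*(l^2 - 3*l - 4) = (l - 5)*(l - 4)*(l + 1)*(l + 1)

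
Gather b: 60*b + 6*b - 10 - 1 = 66*b - 11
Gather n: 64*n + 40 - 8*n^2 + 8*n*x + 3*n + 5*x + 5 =-8*n^2 + n*(8*x + 67) + 5*x + 45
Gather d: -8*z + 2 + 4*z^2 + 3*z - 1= 4*z^2 - 5*z + 1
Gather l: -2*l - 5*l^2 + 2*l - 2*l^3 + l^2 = -2*l^3 - 4*l^2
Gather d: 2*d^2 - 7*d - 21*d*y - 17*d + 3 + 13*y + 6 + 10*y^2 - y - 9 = 2*d^2 + d*(-21*y - 24) + 10*y^2 + 12*y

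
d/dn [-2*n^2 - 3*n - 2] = -4*n - 3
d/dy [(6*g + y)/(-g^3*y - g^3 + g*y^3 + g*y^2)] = (-g^2*y - g^2 + y^3 + y^2 - (6*g + y)*(-g^2 + 3*y^2 + 2*y))/(g*(g^2*y + g^2 - y^3 - y^2)^2)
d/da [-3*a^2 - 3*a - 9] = -6*a - 3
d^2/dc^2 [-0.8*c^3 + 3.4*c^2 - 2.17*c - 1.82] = 6.8 - 4.8*c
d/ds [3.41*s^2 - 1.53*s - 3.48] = 6.82*s - 1.53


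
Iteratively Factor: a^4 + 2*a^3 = (a)*(a^3 + 2*a^2) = a^2*(a^2 + 2*a) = a^3*(a + 2)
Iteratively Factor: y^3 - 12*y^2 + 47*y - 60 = (y - 3)*(y^2 - 9*y + 20) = (y - 4)*(y - 3)*(y - 5)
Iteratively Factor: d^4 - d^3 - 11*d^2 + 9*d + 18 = (d + 3)*(d^3 - 4*d^2 + d + 6) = (d - 2)*(d + 3)*(d^2 - 2*d - 3) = (d - 2)*(d + 1)*(d + 3)*(d - 3)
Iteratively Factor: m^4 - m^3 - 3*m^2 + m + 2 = (m + 1)*(m^3 - 2*m^2 - m + 2) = (m - 2)*(m + 1)*(m^2 - 1) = (m - 2)*(m + 1)^2*(m - 1)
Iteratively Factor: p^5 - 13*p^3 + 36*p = (p + 3)*(p^4 - 3*p^3 - 4*p^2 + 12*p) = (p - 3)*(p + 3)*(p^3 - 4*p) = (p - 3)*(p - 2)*(p + 3)*(p^2 + 2*p) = (p - 3)*(p - 2)*(p + 2)*(p + 3)*(p)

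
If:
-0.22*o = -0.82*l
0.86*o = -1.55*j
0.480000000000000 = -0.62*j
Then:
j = -0.77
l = 0.37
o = 1.40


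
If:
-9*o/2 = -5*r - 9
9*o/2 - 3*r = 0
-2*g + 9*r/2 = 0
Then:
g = -81/8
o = -3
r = -9/2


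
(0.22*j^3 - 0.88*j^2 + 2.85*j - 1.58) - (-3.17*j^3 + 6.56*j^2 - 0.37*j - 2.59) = 3.39*j^3 - 7.44*j^2 + 3.22*j + 1.01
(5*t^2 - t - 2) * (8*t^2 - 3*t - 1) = 40*t^4 - 23*t^3 - 18*t^2 + 7*t + 2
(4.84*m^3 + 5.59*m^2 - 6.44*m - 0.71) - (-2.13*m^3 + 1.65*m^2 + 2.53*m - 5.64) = 6.97*m^3 + 3.94*m^2 - 8.97*m + 4.93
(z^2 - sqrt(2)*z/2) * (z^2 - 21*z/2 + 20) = z^4 - 21*z^3/2 - sqrt(2)*z^3/2 + 21*sqrt(2)*z^2/4 + 20*z^2 - 10*sqrt(2)*z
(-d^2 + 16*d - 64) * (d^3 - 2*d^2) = -d^5 + 18*d^4 - 96*d^3 + 128*d^2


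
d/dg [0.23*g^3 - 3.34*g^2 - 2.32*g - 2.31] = 0.69*g^2 - 6.68*g - 2.32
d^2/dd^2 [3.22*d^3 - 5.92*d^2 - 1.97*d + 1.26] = 19.32*d - 11.84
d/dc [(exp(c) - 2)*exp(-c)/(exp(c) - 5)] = (-exp(2*c) + 4*exp(c) - 10)*exp(-c)/(exp(2*c) - 10*exp(c) + 25)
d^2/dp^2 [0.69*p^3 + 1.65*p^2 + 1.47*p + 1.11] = 4.14*p + 3.3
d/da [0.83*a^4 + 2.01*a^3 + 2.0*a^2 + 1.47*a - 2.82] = 3.32*a^3 + 6.03*a^2 + 4.0*a + 1.47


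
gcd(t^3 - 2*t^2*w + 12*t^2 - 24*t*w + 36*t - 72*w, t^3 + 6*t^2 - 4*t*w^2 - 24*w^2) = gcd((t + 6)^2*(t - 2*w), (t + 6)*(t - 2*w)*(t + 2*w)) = t^2 - 2*t*w + 6*t - 12*w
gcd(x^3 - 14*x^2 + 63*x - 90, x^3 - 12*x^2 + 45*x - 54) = x^2 - 9*x + 18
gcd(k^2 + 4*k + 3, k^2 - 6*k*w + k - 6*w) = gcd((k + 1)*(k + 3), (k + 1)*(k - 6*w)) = k + 1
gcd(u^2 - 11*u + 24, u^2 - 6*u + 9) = u - 3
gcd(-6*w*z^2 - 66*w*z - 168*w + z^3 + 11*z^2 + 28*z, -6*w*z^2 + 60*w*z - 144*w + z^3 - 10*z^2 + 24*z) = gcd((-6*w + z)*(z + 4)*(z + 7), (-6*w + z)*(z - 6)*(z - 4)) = -6*w + z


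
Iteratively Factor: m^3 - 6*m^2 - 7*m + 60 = (m + 3)*(m^2 - 9*m + 20) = (m - 5)*(m + 3)*(m - 4)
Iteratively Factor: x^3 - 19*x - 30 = (x + 3)*(x^2 - 3*x - 10) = (x - 5)*(x + 3)*(x + 2)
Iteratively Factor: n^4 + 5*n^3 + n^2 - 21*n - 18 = (n + 3)*(n^3 + 2*n^2 - 5*n - 6) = (n + 3)^2*(n^2 - n - 2) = (n - 2)*(n + 3)^2*(n + 1)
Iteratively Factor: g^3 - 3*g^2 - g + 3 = (g + 1)*(g^2 - 4*g + 3) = (g - 3)*(g + 1)*(g - 1)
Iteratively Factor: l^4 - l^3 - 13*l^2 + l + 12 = (l + 1)*(l^3 - 2*l^2 - 11*l + 12) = (l - 4)*(l + 1)*(l^2 + 2*l - 3) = (l - 4)*(l + 1)*(l + 3)*(l - 1)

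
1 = 1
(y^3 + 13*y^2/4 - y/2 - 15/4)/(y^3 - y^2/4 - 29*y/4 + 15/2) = (4*y^2 + y - 5)/(4*y^2 - 13*y + 10)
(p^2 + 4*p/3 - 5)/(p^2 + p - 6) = (p - 5/3)/(p - 2)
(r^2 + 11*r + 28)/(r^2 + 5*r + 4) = (r + 7)/(r + 1)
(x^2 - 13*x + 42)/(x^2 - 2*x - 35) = (x - 6)/(x + 5)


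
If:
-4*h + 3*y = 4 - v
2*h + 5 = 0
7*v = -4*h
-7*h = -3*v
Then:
No Solution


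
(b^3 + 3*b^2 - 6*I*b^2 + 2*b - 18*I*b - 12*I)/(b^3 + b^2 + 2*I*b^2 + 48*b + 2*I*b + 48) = (b + 2)/(b + 8*I)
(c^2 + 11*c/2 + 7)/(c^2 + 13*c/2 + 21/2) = (c + 2)/(c + 3)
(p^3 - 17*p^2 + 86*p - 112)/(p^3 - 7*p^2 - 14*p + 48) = (p - 7)/(p + 3)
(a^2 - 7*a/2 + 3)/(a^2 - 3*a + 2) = (a - 3/2)/(a - 1)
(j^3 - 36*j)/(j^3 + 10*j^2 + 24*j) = (j - 6)/(j + 4)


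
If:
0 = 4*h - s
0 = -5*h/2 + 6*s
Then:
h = 0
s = 0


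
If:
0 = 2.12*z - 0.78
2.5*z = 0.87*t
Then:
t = 1.06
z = 0.37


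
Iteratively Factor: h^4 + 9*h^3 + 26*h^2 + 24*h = (h + 4)*(h^3 + 5*h^2 + 6*h) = h*(h + 4)*(h^2 + 5*h + 6) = h*(h + 2)*(h + 4)*(h + 3)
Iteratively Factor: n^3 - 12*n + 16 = (n + 4)*(n^2 - 4*n + 4) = (n - 2)*(n + 4)*(n - 2)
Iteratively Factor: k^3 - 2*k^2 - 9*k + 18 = (k + 3)*(k^2 - 5*k + 6) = (k - 3)*(k + 3)*(k - 2)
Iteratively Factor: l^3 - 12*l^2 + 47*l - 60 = (l - 4)*(l^2 - 8*l + 15) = (l - 5)*(l - 4)*(l - 3)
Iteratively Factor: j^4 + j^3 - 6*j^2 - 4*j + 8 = (j + 2)*(j^3 - j^2 - 4*j + 4) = (j - 2)*(j + 2)*(j^2 + j - 2) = (j - 2)*(j - 1)*(j + 2)*(j + 2)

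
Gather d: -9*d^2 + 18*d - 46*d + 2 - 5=-9*d^2 - 28*d - 3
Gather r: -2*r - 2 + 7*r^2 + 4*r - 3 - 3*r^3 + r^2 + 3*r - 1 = -3*r^3 + 8*r^2 + 5*r - 6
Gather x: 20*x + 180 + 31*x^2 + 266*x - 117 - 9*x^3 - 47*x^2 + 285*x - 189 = -9*x^3 - 16*x^2 + 571*x - 126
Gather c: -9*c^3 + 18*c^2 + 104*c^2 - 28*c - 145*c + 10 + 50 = -9*c^3 + 122*c^2 - 173*c + 60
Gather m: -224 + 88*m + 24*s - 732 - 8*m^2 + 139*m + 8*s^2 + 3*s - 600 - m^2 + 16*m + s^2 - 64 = -9*m^2 + 243*m + 9*s^2 + 27*s - 1620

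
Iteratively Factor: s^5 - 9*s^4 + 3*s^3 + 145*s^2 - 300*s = (s)*(s^4 - 9*s^3 + 3*s^2 + 145*s - 300) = s*(s - 5)*(s^3 - 4*s^2 - 17*s + 60) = s*(s - 5)*(s + 4)*(s^2 - 8*s + 15) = s*(s - 5)*(s - 3)*(s + 4)*(s - 5)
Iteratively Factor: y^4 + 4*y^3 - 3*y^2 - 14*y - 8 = (y + 1)*(y^3 + 3*y^2 - 6*y - 8) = (y + 1)*(y + 4)*(y^2 - y - 2) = (y + 1)^2*(y + 4)*(y - 2)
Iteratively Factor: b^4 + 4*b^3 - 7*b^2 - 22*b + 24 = (b - 1)*(b^3 + 5*b^2 - 2*b - 24) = (b - 2)*(b - 1)*(b^2 + 7*b + 12) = (b - 2)*(b - 1)*(b + 3)*(b + 4)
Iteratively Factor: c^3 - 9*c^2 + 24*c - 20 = (c - 2)*(c^2 - 7*c + 10) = (c - 5)*(c - 2)*(c - 2)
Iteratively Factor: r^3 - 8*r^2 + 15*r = (r)*(r^2 - 8*r + 15) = r*(r - 5)*(r - 3)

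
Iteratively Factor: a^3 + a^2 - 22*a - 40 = (a + 2)*(a^2 - a - 20) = (a - 5)*(a + 2)*(a + 4)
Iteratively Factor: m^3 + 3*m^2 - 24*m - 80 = (m + 4)*(m^2 - m - 20) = (m + 4)^2*(m - 5)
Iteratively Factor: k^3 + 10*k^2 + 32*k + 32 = (k + 2)*(k^2 + 8*k + 16) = (k + 2)*(k + 4)*(k + 4)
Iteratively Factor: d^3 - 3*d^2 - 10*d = (d)*(d^2 - 3*d - 10) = d*(d + 2)*(d - 5)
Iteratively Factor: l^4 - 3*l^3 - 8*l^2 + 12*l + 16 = (l - 4)*(l^3 + l^2 - 4*l - 4) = (l - 4)*(l + 1)*(l^2 - 4) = (l - 4)*(l + 1)*(l + 2)*(l - 2)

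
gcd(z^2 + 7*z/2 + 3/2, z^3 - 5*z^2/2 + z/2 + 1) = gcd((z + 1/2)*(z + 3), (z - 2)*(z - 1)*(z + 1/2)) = z + 1/2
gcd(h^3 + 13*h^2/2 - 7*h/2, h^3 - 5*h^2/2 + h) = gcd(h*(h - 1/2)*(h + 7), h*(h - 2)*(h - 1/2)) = h^2 - h/2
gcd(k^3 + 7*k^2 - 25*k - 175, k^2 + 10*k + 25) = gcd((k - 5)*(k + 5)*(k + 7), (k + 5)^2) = k + 5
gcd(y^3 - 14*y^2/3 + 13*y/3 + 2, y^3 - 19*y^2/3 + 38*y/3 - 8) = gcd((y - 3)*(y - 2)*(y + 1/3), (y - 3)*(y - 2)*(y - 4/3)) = y^2 - 5*y + 6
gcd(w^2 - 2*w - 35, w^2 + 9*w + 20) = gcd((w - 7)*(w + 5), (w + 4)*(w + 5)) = w + 5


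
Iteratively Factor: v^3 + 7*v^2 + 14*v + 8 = (v + 2)*(v^2 + 5*v + 4) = (v + 1)*(v + 2)*(v + 4)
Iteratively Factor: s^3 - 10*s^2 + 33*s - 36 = (s - 3)*(s^2 - 7*s + 12) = (s - 3)^2*(s - 4)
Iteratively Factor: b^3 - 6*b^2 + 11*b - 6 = (b - 1)*(b^2 - 5*b + 6) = (b - 2)*(b - 1)*(b - 3)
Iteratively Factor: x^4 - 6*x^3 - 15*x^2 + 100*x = (x - 5)*(x^3 - x^2 - 20*x) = (x - 5)*(x + 4)*(x^2 - 5*x) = x*(x - 5)*(x + 4)*(x - 5)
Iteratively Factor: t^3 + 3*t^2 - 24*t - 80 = (t - 5)*(t^2 + 8*t + 16) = (t - 5)*(t + 4)*(t + 4)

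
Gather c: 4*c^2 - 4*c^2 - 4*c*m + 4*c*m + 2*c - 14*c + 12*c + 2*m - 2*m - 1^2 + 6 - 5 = 0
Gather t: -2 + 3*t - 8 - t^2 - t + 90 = -t^2 + 2*t + 80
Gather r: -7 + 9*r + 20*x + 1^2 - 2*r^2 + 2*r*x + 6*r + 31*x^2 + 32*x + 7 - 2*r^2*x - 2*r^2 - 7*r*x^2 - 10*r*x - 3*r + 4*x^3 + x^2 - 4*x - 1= r^2*(-2*x - 4) + r*(-7*x^2 - 8*x + 12) + 4*x^3 + 32*x^2 + 48*x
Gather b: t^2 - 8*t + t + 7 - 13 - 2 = t^2 - 7*t - 8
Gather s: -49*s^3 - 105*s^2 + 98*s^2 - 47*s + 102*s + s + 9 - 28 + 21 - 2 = -49*s^3 - 7*s^2 + 56*s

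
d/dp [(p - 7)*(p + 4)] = 2*p - 3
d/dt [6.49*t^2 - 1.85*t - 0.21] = 12.98*t - 1.85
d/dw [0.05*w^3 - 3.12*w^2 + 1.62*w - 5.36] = 0.15*w^2 - 6.24*w + 1.62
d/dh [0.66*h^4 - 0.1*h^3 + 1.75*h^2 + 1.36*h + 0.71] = 2.64*h^3 - 0.3*h^2 + 3.5*h + 1.36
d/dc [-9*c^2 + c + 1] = 1 - 18*c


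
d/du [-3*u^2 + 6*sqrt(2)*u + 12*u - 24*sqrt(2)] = -6*u + 6*sqrt(2) + 12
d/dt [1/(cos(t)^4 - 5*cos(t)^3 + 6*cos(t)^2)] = (4*cos(t)^2 - 15*cos(t) + 12)*sin(t)/((cos(t)^2 - 5*cos(t) + 6)^2*cos(t)^3)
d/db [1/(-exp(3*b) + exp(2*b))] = (3*exp(b) - 2)*exp(-2*b)/(1 - exp(b))^2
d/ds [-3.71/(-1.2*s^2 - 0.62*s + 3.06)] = (-8.904*s - 2.3002)/(1.2*s^2 + 0.62*s - 3.06)^2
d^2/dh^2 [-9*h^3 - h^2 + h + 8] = -54*h - 2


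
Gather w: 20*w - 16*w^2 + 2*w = -16*w^2 + 22*w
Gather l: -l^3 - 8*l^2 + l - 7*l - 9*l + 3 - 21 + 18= -l^3 - 8*l^2 - 15*l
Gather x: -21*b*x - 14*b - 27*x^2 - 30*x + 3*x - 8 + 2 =-14*b - 27*x^2 + x*(-21*b - 27) - 6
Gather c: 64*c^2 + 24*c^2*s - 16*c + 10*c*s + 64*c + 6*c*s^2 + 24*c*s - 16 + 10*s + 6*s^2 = c^2*(24*s + 64) + c*(6*s^2 + 34*s + 48) + 6*s^2 + 10*s - 16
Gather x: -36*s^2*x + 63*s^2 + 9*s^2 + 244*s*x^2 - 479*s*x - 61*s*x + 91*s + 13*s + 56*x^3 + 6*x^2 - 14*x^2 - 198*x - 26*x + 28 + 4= 72*s^2 + 104*s + 56*x^3 + x^2*(244*s - 8) + x*(-36*s^2 - 540*s - 224) + 32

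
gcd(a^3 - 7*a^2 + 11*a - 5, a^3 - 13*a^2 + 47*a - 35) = a^2 - 6*a + 5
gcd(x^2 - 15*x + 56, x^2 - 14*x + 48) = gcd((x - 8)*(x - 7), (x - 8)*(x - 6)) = x - 8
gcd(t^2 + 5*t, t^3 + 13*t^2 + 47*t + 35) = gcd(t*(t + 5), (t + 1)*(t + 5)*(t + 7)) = t + 5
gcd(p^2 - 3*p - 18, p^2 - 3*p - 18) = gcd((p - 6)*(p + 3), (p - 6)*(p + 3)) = p^2 - 3*p - 18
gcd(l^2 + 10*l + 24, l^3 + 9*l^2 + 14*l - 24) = l^2 + 10*l + 24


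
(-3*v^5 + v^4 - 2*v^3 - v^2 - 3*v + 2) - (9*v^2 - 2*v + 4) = -3*v^5 + v^4 - 2*v^3 - 10*v^2 - v - 2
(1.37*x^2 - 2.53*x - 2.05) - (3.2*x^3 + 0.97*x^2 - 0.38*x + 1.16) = -3.2*x^3 + 0.4*x^2 - 2.15*x - 3.21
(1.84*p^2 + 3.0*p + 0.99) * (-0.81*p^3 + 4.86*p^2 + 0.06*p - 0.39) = -1.4904*p^5 + 6.5124*p^4 + 13.8885*p^3 + 4.2738*p^2 - 1.1106*p - 0.3861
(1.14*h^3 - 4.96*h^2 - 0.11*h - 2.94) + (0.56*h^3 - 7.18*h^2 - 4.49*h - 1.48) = 1.7*h^3 - 12.14*h^2 - 4.6*h - 4.42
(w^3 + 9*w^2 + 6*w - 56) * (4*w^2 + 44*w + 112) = 4*w^5 + 80*w^4 + 532*w^3 + 1048*w^2 - 1792*w - 6272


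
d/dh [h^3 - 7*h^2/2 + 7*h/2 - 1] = 3*h^2 - 7*h + 7/2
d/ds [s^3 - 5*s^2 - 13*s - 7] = 3*s^2 - 10*s - 13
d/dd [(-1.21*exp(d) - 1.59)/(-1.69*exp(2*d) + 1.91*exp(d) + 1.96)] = (-2.0449*exp(2*d) - 5.3742*exp(d) + 0.6653)*exp(d)/(2.8561*exp(4*d) - 6.4558*exp(3*d) - 2.9767*exp(2*d) + 7.4872*exp(d) + 3.8416)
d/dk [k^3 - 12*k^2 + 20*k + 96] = 3*k^2 - 24*k + 20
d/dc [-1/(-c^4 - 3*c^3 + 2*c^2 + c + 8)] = (-4*c^3 - 9*c^2 + 4*c + 1)/(-c^4 - 3*c^3 + 2*c^2 + c + 8)^2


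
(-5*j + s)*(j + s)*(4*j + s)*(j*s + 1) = -20*j^4*s - 21*j^3*s^2 - 20*j^3 - 21*j^2*s + j*s^4 + s^3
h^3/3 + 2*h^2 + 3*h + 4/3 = (h/3 + 1/3)*(h + 1)*(h + 4)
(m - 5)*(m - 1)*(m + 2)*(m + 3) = m^4 - m^3 - 19*m^2 - 11*m + 30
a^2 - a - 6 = (a - 3)*(a + 2)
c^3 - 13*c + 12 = (c - 3)*(c - 1)*(c + 4)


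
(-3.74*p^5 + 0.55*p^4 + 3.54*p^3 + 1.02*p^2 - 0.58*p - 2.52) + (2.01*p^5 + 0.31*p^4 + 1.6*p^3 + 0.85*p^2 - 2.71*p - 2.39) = -1.73*p^5 + 0.86*p^4 + 5.14*p^3 + 1.87*p^2 - 3.29*p - 4.91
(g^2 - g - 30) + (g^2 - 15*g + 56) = 2*g^2 - 16*g + 26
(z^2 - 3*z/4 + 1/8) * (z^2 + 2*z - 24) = z^4 + 5*z^3/4 - 203*z^2/8 + 73*z/4 - 3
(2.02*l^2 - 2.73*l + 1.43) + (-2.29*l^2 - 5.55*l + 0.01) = -0.27*l^2 - 8.28*l + 1.44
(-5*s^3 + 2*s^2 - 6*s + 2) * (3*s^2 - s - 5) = -15*s^5 + 11*s^4 + 5*s^3 + 2*s^2 + 28*s - 10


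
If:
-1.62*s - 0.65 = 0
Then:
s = -0.40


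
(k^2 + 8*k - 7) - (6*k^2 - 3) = -5*k^2 + 8*k - 4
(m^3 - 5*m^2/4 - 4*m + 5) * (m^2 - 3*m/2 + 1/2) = m^5 - 11*m^4/4 - 13*m^3/8 + 83*m^2/8 - 19*m/2 + 5/2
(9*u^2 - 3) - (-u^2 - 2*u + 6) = 10*u^2 + 2*u - 9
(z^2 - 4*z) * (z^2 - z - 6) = z^4 - 5*z^3 - 2*z^2 + 24*z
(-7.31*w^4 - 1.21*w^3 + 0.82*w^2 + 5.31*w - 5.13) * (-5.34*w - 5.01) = 39.0354*w^5 + 43.0845*w^4 + 1.6833*w^3 - 32.4636*w^2 + 0.7911*w + 25.7013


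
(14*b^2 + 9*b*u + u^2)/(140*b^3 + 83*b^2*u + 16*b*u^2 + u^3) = (2*b + u)/(20*b^2 + 9*b*u + u^2)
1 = 1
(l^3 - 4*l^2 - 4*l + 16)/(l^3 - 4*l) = (l - 4)/l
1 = 1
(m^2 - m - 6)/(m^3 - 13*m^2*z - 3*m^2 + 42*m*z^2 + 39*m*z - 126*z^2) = (m + 2)/(m^2 - 13*m*z + 42*z^2)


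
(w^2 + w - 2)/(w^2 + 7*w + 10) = (w - 1)/(w + 5)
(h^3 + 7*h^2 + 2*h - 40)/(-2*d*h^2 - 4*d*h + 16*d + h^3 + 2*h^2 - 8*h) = (-h - 5)/(2*d - h)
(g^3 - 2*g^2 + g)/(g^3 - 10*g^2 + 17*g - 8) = g/(g - 8)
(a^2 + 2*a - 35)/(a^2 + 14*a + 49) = (a - 5)/(a + 7)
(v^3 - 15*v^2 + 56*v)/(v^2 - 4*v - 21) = v*(v - 8)/(v + 3)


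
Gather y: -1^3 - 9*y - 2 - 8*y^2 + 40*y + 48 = -8*y^2 + 31*y + 45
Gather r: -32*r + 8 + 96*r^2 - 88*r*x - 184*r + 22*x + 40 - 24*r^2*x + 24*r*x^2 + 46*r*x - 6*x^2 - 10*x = r^2*(96 - 24*x) + r*(24*x^2 - 42*x - 216) - 6*x^2 + 12*x + 48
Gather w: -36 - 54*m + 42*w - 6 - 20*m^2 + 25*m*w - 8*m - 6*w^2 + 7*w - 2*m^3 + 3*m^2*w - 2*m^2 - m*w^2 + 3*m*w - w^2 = -2*m^3 - 22*m^2 - 62*m + w^2*(-m - 7) + w*(3*m^2 + 28*m + 49) - 42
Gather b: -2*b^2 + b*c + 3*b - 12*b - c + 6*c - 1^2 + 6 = -2*b^2 + b*(c - 9) + 5*c + 5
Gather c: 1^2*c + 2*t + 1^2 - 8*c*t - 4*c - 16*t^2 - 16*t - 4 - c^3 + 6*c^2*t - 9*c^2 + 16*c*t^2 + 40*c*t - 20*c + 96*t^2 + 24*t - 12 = -c^3 + c^2*(6*t - 9) + c*(16*t^2 + 32*t - 23) + 80*t^2 + 10*t - 15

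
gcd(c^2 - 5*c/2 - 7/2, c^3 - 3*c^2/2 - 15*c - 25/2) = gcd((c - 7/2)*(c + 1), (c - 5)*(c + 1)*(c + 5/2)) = c + 1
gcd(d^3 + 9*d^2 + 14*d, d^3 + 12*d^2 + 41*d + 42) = d^2 + 9*d + 14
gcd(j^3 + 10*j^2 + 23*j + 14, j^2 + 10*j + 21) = j + 7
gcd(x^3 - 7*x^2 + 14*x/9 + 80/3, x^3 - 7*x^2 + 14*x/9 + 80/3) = x^3 - 7*x^2 + 14*x/9 + 80/3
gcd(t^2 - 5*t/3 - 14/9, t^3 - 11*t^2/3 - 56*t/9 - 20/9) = t + 2/3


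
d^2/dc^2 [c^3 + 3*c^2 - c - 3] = 6*c + 6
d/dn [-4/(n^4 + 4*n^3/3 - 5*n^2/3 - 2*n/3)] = 24*(6*n^3 + 6*n^2 - 5*n - 1)/(n^2*(3*n^3 + 4*n^2 - 5*n - 2)^2)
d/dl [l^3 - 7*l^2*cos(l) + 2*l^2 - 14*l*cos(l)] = 7*l^2*sin(l) + 3*l^2 - 14*sqrt(2)*l*cos(l + pi/4) + 4*l - 14*cos(l)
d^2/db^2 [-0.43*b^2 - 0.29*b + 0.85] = -0.860000000000000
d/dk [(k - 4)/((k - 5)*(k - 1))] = (-k^2 + 8*k - 19)/(k^4 - 12*k^3 + 46*k^2 - 60*k + 25)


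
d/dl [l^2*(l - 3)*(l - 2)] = l*(4*l^2 - 15*l + 12)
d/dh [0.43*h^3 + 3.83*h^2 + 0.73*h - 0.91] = 1.29*h^2 + 7.66*h + 0.73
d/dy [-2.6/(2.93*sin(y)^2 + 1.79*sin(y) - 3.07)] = (15.236*sin(y) + 4.654)*cos(y)/(2.93*sin(y)^2 + 1.79*sin(y) - 3.07)^2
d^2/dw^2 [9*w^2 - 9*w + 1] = 18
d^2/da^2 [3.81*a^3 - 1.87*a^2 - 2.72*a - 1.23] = 22.86*a - 3.74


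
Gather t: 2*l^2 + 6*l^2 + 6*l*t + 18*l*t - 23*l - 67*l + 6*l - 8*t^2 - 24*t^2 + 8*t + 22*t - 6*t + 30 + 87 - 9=8*l^2 - 84*l - 32*t^2 + t*(24*l + 24) + 108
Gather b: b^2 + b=b^2 + b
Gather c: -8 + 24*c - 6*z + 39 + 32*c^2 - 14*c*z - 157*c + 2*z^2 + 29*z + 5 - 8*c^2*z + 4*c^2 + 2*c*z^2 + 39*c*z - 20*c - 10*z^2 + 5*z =c^2*(36 - 8*z) + c*(2*z^2 + 25*z - 153) - 8*z^2 + 28*z + 36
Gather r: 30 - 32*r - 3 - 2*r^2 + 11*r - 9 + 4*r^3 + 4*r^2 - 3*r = 4*r^3 + 2*r^2 - 24*r + 18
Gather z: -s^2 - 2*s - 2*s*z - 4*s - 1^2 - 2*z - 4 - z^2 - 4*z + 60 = -s^2 - 6*s - z^2 + z*(-2*s - 6) + 55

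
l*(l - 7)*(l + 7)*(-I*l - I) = -I*l^4 - I*l^3 + 49*I*l^2 + 49*I*l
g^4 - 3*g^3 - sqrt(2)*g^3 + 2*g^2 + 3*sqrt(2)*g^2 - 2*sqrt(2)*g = g*(g - 2)*(g - 1)*(g - sqrt(2))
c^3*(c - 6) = c^4 - 6*c^3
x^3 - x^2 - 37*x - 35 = (x - 7)*(x + 1)*(x + 5)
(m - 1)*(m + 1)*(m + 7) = m^3 + 7*m^2 - m - 7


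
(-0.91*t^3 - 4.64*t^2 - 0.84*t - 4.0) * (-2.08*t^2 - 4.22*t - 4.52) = 1.8928*t^5 + 13.4914*t^4 + 25.4412*t^3 + 32.8376*t^2 + 20.6768*t + 18.08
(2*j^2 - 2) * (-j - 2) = -2*j^3 - 4*j^2 + 2*j + 4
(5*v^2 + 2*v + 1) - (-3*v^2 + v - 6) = 8*v^2 + v + 7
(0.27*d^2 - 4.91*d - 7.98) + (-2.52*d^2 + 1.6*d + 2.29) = -2.25*d^2 - 3.31*d - 5.69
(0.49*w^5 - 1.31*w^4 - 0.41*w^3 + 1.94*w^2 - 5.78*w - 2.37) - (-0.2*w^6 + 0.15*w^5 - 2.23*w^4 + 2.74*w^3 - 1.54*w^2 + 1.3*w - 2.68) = 0.2*w^6 + 0.34*w^5 + 0.92*w^4 - 3.15*w^3 + 3.48*w^2 - 7.08*w + 0.31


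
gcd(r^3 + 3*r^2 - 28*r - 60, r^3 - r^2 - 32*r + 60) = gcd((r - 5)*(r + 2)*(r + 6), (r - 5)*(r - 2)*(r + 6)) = r^2 + r - 30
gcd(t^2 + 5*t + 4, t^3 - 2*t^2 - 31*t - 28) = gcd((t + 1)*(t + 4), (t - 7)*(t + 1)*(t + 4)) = t^2 + 5*t + 4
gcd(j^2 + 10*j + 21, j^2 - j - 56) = j + 7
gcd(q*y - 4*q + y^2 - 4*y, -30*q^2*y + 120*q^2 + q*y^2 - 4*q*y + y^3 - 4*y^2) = y - 4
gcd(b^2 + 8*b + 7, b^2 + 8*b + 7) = b^2 + 8*b + 7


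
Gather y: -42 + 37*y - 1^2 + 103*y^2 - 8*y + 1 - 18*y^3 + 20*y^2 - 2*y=-18*y^3 + 123*y^2 + 27*y - 42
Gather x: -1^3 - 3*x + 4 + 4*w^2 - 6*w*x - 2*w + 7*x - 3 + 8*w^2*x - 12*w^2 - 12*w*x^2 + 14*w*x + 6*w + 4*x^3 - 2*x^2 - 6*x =-8*w^2 + 4*w + 4*x^3 + x^2*(-12*w - 2) + x*(8*w^2 + 8*w - 2)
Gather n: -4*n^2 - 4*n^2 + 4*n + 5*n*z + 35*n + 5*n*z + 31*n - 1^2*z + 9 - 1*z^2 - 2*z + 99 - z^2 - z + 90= -8*n^2 + n*(10*z + 70) - 2*z^2 - 4*z + 198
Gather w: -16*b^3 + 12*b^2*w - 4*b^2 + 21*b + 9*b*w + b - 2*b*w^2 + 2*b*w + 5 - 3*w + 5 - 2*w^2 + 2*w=-16*b^3 - 4*b^2 + 22*b + w^2*(-2*b - 2) + w*(12*b^2 + 11*b - 1) + 10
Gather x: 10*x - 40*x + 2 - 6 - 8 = -30*x - 12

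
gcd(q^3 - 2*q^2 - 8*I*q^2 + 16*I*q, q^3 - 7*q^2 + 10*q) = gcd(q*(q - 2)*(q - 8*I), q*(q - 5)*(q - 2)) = q^2 - 2*q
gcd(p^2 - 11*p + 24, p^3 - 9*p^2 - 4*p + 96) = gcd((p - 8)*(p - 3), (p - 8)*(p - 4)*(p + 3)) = p - 8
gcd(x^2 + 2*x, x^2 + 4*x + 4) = x + 2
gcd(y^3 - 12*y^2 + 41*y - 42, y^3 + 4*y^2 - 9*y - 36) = y - 3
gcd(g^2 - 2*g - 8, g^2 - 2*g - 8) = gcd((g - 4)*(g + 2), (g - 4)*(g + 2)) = g^2 - 2*g - 8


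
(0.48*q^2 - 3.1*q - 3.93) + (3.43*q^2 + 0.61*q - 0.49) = 3.91*q^2 - 2.49*q - 4.42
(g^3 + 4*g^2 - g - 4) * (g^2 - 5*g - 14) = g^5 - g^4 - 35*g^3 - 55*g^2 + 34*g + 56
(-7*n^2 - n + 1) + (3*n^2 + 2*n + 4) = -4*n^2 + n + 5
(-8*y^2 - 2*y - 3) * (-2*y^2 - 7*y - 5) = 16*y^4 + 60*y^3 + 60*y^2 + 31*y + 15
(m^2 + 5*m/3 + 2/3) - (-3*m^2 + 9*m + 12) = 4*m^2 - 22*m/3 - 34/3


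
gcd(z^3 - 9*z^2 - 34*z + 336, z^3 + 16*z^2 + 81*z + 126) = z + 6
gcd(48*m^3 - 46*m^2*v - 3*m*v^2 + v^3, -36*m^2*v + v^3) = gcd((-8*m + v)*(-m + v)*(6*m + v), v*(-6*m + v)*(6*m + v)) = 6*m + v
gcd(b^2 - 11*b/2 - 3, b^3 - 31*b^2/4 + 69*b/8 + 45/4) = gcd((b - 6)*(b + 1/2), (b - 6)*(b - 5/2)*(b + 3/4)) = b - 6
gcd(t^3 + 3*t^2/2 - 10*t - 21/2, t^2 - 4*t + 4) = 1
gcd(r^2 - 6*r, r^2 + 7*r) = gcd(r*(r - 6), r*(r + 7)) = r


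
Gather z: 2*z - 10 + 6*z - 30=8*z - 40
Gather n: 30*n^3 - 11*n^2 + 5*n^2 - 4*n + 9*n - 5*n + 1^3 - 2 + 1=30*n^3 - 6*n^2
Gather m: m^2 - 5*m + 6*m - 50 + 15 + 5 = m^2 + m - 30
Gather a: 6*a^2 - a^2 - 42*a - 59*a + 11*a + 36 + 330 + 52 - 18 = 5*a^2 - 90*a + 400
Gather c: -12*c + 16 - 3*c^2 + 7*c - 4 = -3*c^2 - 5*c + 12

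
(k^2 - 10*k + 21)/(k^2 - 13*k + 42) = (k - 3)/(k - 6)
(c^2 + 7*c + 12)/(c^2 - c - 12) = (c + 4)/(c - 4)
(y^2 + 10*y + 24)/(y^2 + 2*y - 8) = (y + 6)/(y - 2)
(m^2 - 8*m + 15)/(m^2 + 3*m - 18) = (m - 5)/(m + 6)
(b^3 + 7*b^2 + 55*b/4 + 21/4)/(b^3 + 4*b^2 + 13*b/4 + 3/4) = (2*b + 7)/(2*b + 1)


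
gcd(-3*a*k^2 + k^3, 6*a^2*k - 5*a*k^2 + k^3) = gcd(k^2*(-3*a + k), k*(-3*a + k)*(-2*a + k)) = 3*a*k - k^2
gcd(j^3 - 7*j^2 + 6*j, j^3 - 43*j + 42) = j^2 - 7*j + 6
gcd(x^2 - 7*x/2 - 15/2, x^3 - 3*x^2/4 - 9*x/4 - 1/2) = 1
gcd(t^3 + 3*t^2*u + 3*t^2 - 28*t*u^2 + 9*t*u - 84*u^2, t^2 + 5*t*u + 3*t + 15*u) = t + 3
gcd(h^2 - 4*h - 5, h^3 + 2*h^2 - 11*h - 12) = h + 1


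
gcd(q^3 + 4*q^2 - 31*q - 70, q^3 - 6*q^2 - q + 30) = q^2 - 3*q - 10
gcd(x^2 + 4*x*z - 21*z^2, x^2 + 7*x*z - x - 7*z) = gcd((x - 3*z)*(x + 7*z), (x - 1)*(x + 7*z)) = x + 7*z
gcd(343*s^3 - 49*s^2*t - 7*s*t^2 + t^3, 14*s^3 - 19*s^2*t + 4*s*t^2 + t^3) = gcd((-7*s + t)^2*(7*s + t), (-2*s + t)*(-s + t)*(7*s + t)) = 7*s + t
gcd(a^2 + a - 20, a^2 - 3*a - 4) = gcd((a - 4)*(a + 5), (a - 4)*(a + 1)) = a - 4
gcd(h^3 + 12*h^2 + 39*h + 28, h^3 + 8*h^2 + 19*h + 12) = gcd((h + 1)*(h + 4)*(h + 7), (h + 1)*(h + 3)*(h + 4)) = h^2 + 5*h + 4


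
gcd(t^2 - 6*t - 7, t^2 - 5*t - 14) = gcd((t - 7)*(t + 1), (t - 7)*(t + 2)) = t - 7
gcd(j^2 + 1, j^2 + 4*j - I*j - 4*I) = j - I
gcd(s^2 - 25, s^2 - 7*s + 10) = s - 5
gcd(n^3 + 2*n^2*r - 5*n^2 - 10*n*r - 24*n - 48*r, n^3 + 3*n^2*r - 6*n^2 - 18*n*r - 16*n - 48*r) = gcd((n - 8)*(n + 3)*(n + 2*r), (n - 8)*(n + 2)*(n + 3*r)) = n - 8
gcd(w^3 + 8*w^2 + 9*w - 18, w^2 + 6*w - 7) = w - 1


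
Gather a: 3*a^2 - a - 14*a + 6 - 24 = 3*a^2 - 15*a - 18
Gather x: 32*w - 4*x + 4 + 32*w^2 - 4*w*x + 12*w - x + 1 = 32*w^2 + 44*w + x*(-4*w - 5) + 5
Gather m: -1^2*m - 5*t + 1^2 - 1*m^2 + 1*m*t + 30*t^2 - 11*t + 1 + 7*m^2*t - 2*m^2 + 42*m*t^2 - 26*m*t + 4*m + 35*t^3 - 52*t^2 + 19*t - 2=m^2*(7*t - 3) + m*(42*t^2 - 25*t + 3) + 35*t^3 - 22*t^2 + 3*t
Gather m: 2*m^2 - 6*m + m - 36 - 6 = 2*m^2 - 5*m - 42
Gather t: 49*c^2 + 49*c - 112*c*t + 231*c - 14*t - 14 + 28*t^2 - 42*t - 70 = 49*c^2 + 280*c + 28*t^2 + t*(-112*c - 56) - 84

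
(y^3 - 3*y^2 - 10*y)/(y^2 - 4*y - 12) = y*(y - 5)/(y - 6)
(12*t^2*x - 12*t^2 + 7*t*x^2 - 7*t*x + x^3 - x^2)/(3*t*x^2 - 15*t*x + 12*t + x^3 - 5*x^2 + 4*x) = (4*t + x)/(x - 4)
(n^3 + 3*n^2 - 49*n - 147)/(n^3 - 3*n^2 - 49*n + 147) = (n + 3)/(n - 3)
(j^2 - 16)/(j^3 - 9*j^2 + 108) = (j^2 - 16)/(j^3 - 9*j^2 + 108)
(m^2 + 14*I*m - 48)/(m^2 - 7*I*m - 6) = (-m^2 - 14*I*m + 48)/(-m^2 + 7*I*m + 6)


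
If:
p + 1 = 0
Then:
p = -1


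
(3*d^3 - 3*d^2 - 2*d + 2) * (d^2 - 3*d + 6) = 3*d^5 - 12*d^4 + 25*d^3 - 10*d^2 - 18*d + 12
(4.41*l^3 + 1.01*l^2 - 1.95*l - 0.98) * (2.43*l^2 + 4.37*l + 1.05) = 10.7163*l^5 + 21.726*l^4 + 4.3057*l^3 - 9.8424*l^2 - 6.3301*l - 1.029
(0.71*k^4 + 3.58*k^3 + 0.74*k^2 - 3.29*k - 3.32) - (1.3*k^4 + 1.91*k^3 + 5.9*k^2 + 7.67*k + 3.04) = -0.59*k^4 + 1.67*k^3 - 5.16*k^2 - 10.96*k - 6.36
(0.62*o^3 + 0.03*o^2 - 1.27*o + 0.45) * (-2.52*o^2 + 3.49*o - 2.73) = -1.5624*o^5 + 2.0882*o^4 + 1.6125*o^3 - 5.6482*o^2 + 5.0376*o - 1.2285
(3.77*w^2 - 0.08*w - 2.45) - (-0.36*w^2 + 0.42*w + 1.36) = 4.13*w^2 - 0.5*w - 3.81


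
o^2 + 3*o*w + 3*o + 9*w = (o + 3)*(o + 3*w)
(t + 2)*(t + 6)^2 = t^3 + 14*t^2 + 60*t + 72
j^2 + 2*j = j*(j + 2)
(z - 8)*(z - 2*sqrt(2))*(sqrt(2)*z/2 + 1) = sqrt(2)*z^3/2 - 4*sqrt(2)*z^2 - z^2 - 2*sqrt(2)*z + 8*z + 16*sqrt(2)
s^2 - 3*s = s*(s - 3)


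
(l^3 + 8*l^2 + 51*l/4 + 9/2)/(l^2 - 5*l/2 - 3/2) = (l^2 + 15*l/2 + 9)/(l - 3)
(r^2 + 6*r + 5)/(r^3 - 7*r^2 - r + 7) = (r + 5)/(r^2 - 8*r + 7)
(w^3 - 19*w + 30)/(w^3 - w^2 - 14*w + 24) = (w + 5)/(w + 4)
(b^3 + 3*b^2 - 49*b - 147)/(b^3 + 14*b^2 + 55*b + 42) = (b^2 - 4*b - 21)/(b^2 + 7*b + 6)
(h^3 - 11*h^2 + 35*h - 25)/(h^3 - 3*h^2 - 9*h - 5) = (h^2 - 6*h + 5)/(h^2 + 2*h + 1)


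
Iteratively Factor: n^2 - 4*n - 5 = (n + 1)*(n - 5)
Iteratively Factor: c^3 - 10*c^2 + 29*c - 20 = (c - 5)*(c^2 - 5*c + 4) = (c - 5)*(c - 4)*(c - 1)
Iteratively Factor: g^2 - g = (g - 1)*(g)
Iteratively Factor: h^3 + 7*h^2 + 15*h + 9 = (h + 3)*(h^2 + 4*h + 3) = (h + 1)*(h + 3)*(h + 3)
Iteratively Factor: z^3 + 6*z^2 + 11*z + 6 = (z + 2)*(z^2 + 4*z + 3) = (z + 2)*(z + 3)*(z + 1)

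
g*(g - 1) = g^2 - g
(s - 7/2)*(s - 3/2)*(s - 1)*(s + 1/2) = s^4 - 11*s^3/2 + 29*s^2/4 - s/8 - 21/8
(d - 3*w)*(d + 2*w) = d^2 - d*w - 6*w^2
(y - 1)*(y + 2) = y^2 + y - 2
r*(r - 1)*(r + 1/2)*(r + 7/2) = r^4 + 3*r^3 - 9*r^2/4 - 7*r/4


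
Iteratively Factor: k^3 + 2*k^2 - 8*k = (k - 2)*(k^2 + 4*k) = (k - 2)*(k + 4)*(k)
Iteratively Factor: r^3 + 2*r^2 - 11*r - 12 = (r + 4)*(r^2 - 2*r - 3) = (r - 3)*(r + 4)*(r + 1)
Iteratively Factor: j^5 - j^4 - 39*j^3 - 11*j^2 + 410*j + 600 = (j - 5)*(j^4 + 4*j^3 - 19*j^2 - 106*j - 120) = (j - 5)^2*(j^3 + 9*j^2 + 26*j + 24) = (j - 5)^2*(j + 2)*(j^2 + 7*j + 12) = (j - 5)^2*(j + 2)*(j + 4)*(j + 3)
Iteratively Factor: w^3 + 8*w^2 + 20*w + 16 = (w + 2)*(w^2 + 6*w + 8) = (w + 2)^2*(w + 4)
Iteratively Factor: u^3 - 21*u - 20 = (u + 4)*(u^2 - 4*u - 5) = (u - 5)*(u + 4)*(u + 1)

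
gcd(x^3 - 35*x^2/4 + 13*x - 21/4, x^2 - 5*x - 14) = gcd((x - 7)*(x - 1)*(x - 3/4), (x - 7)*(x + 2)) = x - 7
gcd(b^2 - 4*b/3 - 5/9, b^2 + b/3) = b + 1/3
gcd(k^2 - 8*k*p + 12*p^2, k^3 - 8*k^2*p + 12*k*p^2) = k^2 - 8*k*p + 12*p^2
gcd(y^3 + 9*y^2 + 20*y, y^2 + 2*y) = y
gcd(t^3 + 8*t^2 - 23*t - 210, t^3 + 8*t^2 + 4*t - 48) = t + 6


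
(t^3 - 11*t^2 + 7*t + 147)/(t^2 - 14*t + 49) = t + 3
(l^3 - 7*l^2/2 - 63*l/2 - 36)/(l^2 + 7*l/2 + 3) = (l^2 - 5*l - 24)/(l + 2)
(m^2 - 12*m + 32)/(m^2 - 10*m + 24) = (m - 8)/(m - 6)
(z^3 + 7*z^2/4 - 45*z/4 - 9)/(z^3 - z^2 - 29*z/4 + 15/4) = (4*z^2 + 19*z + 12)/(4*z^2 + 8*z - 5)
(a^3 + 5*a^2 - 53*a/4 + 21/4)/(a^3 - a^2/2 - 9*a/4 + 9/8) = 2*(a + 7)/(2*a + 3)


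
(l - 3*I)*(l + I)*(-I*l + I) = -I*l^3 - 2*l^2 + I*l^2 + 2*l - 3*I*l + 3*I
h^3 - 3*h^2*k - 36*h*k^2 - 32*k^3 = (h - 8*k)*(h + k)*(h + 4*k)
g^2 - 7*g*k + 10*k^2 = (g - 5*k)*(g - 2*k)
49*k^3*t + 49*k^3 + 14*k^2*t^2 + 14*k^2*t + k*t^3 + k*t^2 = (7*k + t)^2*(k*t + k)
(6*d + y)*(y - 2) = 6*d*y - 12*d + y^2 - 2*y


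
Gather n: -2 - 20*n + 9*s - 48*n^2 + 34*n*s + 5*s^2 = -48*n^2 + n*(34*s - 20) + 5*s^2 + 9*s - 2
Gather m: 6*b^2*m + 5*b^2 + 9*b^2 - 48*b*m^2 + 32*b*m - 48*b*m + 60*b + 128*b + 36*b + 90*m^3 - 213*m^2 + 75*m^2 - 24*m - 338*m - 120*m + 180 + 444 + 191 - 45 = 14*b^2 + 224*b + 90*m^3 + m^2*(-48*b - 138) + m*(6*b^2 - 16*b - 482) + 770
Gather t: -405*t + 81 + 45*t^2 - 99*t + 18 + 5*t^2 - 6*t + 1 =50*t^2 - 510*t + 100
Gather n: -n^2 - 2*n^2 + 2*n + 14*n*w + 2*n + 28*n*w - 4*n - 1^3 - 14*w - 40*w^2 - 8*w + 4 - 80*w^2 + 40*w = -3*n^2 + 42*n*w - 120*w^2 + 18*w + 3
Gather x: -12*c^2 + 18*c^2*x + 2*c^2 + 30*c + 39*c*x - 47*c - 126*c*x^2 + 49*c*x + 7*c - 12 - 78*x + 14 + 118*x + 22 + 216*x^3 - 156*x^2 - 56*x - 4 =-10*c^2 - 10*c + 216*x^3 + x^2*(-126*c - 156) + x*(18*c^2 + 88*c - 16) + 20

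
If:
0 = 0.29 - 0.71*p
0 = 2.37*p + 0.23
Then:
No Solution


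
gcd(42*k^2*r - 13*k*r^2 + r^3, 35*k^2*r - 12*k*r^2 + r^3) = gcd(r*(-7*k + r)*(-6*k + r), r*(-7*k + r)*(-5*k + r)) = -7*k*r + r^2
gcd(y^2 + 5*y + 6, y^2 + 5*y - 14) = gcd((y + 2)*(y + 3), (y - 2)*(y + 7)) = 1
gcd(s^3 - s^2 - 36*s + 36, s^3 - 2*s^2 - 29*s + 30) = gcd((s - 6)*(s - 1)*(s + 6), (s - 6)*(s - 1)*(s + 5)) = s^2 - 7*s + 6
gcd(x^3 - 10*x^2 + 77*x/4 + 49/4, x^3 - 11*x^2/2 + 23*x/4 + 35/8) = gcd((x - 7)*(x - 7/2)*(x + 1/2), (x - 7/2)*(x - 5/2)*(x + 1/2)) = x^2 - 3*x - 7/4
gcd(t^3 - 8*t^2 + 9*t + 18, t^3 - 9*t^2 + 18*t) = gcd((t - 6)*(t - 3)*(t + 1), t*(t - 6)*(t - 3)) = t^2 - 9*t + 18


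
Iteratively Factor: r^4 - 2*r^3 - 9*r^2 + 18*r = (r + 3)*(r^3 - 5*r^2 + 6*r) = (r - 2)*(r + 3)*(r^2 - 3*r) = (r - 3)*(r - 2)*(r + 3)*(r)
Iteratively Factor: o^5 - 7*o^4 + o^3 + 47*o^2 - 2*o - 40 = (o - 1)*(o^4 - 6*o^3 - 5*o^2 + 42*o + 40) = (o - 4)*(o - 1)*(o^3 - 2*o^2 - 13*o - 10) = (o - 4)*(o - 1)*(o + 1)*(o^2 - 3*o - 10) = (o - 5)*(o - 4)*(o - 1)*(o + 1)*(o + 2)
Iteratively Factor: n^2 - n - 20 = (n + 4)*(n - 5)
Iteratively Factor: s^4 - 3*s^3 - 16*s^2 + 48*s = (s + 4)*(s^3 - 7*s^2 + 12*s) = (s - 4)*(s + 4)*(s^2 - 3*s) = s*(s - 4)*(s + 4)*(s - 3)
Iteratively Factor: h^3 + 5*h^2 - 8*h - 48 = (h + 4)*(h^2 + h - 12) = (h - 3)*(h + 4)*(h + 4)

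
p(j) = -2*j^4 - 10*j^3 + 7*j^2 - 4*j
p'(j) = -8*j^3 - 30*j^2 + 14*j - 4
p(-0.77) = 11.09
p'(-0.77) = -28.91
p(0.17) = -0.53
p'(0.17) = -2.53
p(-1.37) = 37.29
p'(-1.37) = -58.92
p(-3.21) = 203.38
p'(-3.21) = -93.45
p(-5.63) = 19.55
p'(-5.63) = 393.90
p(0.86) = -5.72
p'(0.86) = -19.24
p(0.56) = -2.00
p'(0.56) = -6.97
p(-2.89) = 171.89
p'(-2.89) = -101.92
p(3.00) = -381.00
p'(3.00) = -448.00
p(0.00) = 0.00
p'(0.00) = -4.00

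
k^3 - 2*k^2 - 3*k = k*(k - 3)*(k + 1)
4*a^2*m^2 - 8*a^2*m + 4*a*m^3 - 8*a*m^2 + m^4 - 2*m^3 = m*(2*a + m)^2*(m - 2)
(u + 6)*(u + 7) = u^2 + 13*u + 42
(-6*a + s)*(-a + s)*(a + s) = 6*a^3 - a^2*s - 6*a*s^2 + s^3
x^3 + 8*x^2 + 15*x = x*(x + 3)*(x + 5)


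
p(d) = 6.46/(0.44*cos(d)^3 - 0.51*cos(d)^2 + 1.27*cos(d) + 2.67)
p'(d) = 6.46*(1.32*sin(d)*cos(d)^2 - 1.02*sin(d)*cos(d) + 1.27*sin(d))/(0.44*cos(d)^3 - 0.51*cos(d)^2 + 1.27*cos(d) + 2.67)^2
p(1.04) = 1.99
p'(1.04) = 0.58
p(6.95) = 1.81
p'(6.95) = 0.40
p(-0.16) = 1.68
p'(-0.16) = -0.11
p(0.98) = 1.96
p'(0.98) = 0.55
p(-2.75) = 9.06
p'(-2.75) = -16.20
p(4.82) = 2.31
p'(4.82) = -0.96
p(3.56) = 8.64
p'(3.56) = -15.50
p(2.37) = 4.84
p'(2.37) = 6.77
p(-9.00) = 8.54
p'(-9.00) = -15.32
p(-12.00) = 1.77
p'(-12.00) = 0.35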